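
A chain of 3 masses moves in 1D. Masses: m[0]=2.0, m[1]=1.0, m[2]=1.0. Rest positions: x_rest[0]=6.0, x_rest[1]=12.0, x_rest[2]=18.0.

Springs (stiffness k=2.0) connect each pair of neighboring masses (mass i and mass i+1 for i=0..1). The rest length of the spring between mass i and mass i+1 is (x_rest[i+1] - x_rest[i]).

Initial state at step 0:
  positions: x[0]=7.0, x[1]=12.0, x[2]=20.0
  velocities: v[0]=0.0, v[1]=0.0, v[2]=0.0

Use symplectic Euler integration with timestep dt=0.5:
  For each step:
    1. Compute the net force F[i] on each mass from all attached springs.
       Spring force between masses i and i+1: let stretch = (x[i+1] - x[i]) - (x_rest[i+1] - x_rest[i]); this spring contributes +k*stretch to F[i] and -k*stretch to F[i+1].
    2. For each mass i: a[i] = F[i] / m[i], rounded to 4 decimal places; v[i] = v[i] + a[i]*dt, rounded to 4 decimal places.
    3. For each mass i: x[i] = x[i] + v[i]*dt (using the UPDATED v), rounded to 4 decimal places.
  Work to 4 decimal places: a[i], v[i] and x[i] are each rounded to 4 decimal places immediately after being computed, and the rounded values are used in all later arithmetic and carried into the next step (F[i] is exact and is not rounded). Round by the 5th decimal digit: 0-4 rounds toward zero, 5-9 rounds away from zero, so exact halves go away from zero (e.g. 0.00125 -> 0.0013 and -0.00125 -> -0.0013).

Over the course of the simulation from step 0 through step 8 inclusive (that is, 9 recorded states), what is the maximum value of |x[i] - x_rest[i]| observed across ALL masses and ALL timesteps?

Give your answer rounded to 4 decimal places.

Answer: 2.3750

Derivation:
Step 0: x=[7.0000 12.0000 20.0000] v=[0.0000 0.0000 0.0000]
Step 1: x=[6.7500 13.5000 19.0000] v=[-0.5000 3.0000 -2.0000]
Step 2: x=[6.6875 14.3750 18.2500] v=[-0.1250 1.7500 -1.5000]
Step 3: x=[7.0469 13.3438 18.5625] v=[0.7188 -2.0625 0.6250]
Step 4: x=[7.4806 11.7735 19.2657] v=[0.8673 -3.1407 1.4063]
Step 5: x=[7.4875 11.8028 19.2228] v=[0.0138 0.0586 -0.0859]
Step 6: x=[7.0732 13.3845 18.4699] v=[-0.8286 3.1633 -1.5059]
Step 7: x=[6.7367 14.3532 18.1743] v=[-0.6730 1.9374 -0.5913]
Step 8: x=[6.8044 13.4242 18.9681] v=[0.1353 -1.8580 1.5876]
Max displacement = 2.3750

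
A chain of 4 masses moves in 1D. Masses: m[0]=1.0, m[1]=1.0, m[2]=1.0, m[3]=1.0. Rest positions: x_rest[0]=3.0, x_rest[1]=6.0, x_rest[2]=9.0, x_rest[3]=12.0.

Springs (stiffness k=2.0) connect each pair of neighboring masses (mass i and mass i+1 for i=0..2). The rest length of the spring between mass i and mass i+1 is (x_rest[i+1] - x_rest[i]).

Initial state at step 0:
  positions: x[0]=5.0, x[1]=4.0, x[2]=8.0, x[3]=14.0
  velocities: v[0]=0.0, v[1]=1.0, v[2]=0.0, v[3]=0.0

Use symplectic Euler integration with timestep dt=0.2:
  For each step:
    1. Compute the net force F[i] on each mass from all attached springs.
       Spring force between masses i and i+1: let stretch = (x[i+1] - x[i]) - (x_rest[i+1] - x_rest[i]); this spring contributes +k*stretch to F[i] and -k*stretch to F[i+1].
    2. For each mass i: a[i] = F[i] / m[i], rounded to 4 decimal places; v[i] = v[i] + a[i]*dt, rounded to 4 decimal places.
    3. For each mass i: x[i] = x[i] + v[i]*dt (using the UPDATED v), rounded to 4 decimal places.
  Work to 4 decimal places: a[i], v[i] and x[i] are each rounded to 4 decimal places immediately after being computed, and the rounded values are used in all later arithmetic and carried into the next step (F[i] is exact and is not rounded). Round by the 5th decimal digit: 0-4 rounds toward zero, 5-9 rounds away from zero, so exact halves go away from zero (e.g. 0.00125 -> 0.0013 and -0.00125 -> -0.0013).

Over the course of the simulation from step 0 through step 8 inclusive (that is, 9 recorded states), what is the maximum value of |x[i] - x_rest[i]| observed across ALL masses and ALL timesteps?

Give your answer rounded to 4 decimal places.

Answer: 2.6960

Derivation:
Step 0: x=[5.0000 4.0000 8.0000 14.0000] v=[0.0000 1.0000 0.0000 0.0000]
Step 1: x=[4.6800 4.6000 8.1600 13.7600] v=[-1.6000 3.0000 0.8000 -1.2000]
Step 2: x=[4.1136 5.4912 8.4832 13.3120] v=[-2.8320 4.4560 1.6160 -2.2400]
Step 3: x=[3.4174 6.5116 8.9533 12.7177] v=[-3.4810 5.1018 2.3507 -2.9715]
Step 4: x=[2.7287 7.4798 9.5293 12.0622] v=[-3.4433 4.8408 2.8798 -3.2773]
Step 5: x=[2.1801 8.2318 10.1439 11.4441] v=[-2.7429 3.7602 3.0732 -3.0905]
Step 6: x=[1.8757 8.6527 10.7096 10.9620] v=[-1.5222 2.1044 2.8284 -2.4106]
Step 7: x=[1.8734 8.6960 11.1309 10.6997] v=[-0.0114 0.2164 2.1066 -1.3116]
Step 8: x=[2.1769 8.3883 11.3229 10.7119] v=[1.5176 -1.5387 0.9602 0.0609]
Max displacement = 2.6960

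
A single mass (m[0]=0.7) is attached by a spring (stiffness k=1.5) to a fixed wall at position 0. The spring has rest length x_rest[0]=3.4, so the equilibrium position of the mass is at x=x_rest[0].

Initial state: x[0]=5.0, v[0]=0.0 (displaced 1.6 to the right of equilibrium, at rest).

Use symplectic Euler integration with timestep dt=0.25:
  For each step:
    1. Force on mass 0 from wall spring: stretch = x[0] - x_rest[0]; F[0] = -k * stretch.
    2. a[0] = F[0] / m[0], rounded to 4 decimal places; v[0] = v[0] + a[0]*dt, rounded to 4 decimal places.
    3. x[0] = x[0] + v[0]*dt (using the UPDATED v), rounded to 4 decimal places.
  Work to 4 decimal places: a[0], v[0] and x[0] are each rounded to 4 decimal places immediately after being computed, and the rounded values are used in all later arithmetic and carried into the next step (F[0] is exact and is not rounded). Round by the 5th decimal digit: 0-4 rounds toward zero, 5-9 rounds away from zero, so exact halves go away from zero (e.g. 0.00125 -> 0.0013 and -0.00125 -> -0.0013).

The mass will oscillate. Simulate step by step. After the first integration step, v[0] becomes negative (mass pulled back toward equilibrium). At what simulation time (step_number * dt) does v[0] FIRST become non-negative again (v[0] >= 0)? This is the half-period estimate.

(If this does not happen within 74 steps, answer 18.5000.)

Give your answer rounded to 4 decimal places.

Answer: 2.2500

Derivation:
Step 0: x=[5.0000] v=[0.0000]
Step 1: x=[4.7857] v=[-0.8572]
Step 2: x=[4.3858] v=[-1.5996]
Step 3: x=[3.8539] v=[-2.1277]
Step 4: x=[3.2612] v=[-2.3709]
Step 5: x=[2.6871] v=[-2.2966]
Step 6: x=[2.2084] v=[-1.9147]
Step 7: x=[1.8893] v=[-1.2764]
Step 8: x=[1.7725] v=[-0.4671]
Step 9: x=[1.8737] v=[0.4048]
First v>=0 after going negative at step 9, time=2.2500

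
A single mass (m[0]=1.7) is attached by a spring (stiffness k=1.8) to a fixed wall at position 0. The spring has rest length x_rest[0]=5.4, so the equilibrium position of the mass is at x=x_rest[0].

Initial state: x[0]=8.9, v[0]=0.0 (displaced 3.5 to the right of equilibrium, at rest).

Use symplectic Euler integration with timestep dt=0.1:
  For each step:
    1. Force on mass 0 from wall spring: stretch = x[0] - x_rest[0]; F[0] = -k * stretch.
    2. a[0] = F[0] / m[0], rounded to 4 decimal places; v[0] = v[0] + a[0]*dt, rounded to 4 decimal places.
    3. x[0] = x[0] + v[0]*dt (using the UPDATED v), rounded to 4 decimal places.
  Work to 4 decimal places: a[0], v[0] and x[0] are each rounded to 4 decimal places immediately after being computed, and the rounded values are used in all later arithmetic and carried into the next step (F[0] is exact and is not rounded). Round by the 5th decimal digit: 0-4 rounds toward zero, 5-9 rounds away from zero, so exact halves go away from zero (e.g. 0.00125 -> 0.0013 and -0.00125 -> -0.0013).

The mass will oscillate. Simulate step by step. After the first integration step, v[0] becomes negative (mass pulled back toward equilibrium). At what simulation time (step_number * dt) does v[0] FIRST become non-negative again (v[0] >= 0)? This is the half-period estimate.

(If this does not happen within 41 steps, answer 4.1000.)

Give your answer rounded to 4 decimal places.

Step 0: x=[8.9000] v=[0.0000]
Step 1: x=[8.8629] v=[-0.3706]
Step 2: x=[8.7892] v=[-0.7373]
Step 3: x=[8.6796] v=[-1.0962]
Step 4: x=[8.5353] v=[-1.4435]
Step 5: x=[8.3578] v=[-1.7755]
Step 6: x=[8.1489] v=[-2.0887]
Step 7: x=[7.9109] v=[-2.3798]
Step 8: x=[7.6463] v=[-2.6457]
Step 9: x=[7.3580] v=[-2.8835]
Step 10: x=[7.0489] v=[-3.0908]
Step 11: x=[6.7224] v=[-3.2654]
Step 12: x=[6.3819] v=[-3.4054]
Step 13: x=[6.0310] v=[-3.5094]
Step 14: x=[5.6734] v=[-3.5762]
Step 15: x=[5.3129] v=[-3.6052]
Step 16: x=[4.9533] v=[-3.5960]
Step 17: x=[4.5984] v=[-3.5487]
Step 18: x=[4.2520] v=[-3.4638]
Step 19: x=[3.9178] v=[-3.3423]
Step 20: x=[3.5993] v=[-3.1854]
Step 21: x=[3.2998] v=[-2.9947]
Step 22: x=[3.0226] v=[-2.7723]
Step 23: x=[2.7705] v=[-2.5206]
Step 24: x=[2.5463] v=[-2.2422]
Step 25: x=[2.3523] v=[-1.9400]
Step 26: x=[2.1906] v=[-1.6173]
Step 27: x=[2.0629] v=[-1.2775]
Step 28: x=[1.9705] v=[-0.9242]
Step 29: x=[1.9144] v=[-0.5611]
Step 30: x=[1.8952] v=[-0.1920]
Step 31: x=[1.9131] v=[0.1791]
First v>=0 after going negative at step 31, time=3.1000

Answer: 3.1000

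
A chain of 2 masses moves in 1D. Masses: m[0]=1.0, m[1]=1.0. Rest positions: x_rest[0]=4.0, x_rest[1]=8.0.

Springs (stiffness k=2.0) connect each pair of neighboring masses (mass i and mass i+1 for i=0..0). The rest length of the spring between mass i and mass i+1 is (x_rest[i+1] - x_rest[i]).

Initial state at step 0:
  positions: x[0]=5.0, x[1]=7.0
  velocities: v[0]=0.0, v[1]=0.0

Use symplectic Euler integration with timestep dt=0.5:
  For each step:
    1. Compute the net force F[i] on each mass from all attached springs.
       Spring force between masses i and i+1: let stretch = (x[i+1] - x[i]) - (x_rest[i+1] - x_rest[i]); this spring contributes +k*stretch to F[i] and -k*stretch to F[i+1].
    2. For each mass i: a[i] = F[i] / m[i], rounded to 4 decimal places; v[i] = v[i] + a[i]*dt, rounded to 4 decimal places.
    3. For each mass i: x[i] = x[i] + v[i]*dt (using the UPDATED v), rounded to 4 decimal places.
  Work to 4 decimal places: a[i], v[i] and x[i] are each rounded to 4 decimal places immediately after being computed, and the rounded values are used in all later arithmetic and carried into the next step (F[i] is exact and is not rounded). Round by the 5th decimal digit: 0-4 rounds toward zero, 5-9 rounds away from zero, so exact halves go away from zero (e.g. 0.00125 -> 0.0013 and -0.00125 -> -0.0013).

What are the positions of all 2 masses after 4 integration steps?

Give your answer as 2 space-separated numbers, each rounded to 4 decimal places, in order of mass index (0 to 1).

Answer: 4.0000 8.0000

Derivation:
Step 0: x=[5.0000 7.0000] v=[0.0000 0.0000]
Step 1: x=[4.0000 8.0000] v=[-2.0000 2.0000]
Step 2: x=[3.0000 9.0000] v=[-2.0000 2.0000]
Step 3: x=[3.0000 9.0000] v=[0.0000 0.0000]
Step 4: x=[4.0000 8.0000] v=[2.0000 -2.0000]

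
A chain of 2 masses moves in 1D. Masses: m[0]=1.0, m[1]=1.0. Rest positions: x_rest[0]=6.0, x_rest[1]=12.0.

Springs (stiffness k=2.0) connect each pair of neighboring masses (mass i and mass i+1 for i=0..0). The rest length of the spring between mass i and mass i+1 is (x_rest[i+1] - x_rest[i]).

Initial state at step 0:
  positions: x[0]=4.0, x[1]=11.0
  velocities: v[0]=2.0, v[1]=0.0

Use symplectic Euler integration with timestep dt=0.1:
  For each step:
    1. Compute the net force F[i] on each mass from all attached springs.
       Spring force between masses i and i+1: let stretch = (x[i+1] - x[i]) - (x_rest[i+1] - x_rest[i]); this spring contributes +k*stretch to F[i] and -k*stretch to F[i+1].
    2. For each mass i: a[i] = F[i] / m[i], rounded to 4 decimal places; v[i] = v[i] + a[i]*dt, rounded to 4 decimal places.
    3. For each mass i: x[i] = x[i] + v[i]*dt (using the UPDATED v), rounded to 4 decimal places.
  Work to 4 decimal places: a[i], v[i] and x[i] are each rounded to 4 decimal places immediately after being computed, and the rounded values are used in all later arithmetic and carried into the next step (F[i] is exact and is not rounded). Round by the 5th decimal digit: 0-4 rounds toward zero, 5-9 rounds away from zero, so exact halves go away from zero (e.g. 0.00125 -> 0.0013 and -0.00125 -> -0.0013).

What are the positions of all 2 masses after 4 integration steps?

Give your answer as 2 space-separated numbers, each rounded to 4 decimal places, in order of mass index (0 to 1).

Step 0: x=[4.0000 11.0000] v=[2.0000 0.0000]
Step 1: x=[4.2200 10.9800] v=[2.2000 -0.2000]
Step 2: x=[4.4552 10.9448] v=[2.3520 -0.3520]
Step 3: x=[4.7002 10.8998] v=[2.4499 -0.4499]
Step 4: x=[4.9492 10.8508] v=[2.4898 -0.4898]

Answer: 4.9492 10.8508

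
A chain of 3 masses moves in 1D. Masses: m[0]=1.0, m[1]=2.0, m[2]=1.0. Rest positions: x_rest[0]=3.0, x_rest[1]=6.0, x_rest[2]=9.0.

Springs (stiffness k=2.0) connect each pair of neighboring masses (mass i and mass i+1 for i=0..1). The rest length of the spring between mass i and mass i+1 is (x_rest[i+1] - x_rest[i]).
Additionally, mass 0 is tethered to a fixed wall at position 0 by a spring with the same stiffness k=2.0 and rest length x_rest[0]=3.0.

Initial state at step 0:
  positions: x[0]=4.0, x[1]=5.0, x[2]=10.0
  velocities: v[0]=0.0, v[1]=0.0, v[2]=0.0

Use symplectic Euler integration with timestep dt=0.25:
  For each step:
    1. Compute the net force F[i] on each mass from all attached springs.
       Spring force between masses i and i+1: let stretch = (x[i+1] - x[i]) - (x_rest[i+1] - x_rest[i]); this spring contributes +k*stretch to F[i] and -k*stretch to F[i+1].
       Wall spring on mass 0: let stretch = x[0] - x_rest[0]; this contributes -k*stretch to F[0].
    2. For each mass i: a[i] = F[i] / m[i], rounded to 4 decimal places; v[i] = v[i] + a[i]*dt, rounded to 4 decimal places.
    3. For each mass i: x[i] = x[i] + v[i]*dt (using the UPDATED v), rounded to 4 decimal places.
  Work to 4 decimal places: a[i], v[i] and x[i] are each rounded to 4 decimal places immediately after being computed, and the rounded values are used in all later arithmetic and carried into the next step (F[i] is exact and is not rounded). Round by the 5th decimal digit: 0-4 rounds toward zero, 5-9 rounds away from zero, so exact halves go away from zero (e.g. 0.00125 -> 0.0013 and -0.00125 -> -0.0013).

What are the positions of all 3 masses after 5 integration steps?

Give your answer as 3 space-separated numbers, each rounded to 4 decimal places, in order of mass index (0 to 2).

Step 0: x=[4.0000 5.0000 10.0000] v=[0.0000 0.0000 0.0000]
Step 1: x=[3.6250 5.2500 9.7500] v=[-1.5000 1.0000 -1.0000]
Step 2: x=[3.0000 5.6797 9.3125] v=[-2.5000 1.7188 -1.7500]
Step 3: x=[2.3350 6.1690 8.7959] v=[-2.6602 1.9571 -2.0664]
Step 4: x=[1.8573 6.5828 8.3259] v=[-1.9107 1.6553 -1.8799]
Step 5: x=[1.7382 6.8102 8.0130] v=[-0.4766 0.9097 -1.2515]

Answer: 1.7382 6.8102 8.0130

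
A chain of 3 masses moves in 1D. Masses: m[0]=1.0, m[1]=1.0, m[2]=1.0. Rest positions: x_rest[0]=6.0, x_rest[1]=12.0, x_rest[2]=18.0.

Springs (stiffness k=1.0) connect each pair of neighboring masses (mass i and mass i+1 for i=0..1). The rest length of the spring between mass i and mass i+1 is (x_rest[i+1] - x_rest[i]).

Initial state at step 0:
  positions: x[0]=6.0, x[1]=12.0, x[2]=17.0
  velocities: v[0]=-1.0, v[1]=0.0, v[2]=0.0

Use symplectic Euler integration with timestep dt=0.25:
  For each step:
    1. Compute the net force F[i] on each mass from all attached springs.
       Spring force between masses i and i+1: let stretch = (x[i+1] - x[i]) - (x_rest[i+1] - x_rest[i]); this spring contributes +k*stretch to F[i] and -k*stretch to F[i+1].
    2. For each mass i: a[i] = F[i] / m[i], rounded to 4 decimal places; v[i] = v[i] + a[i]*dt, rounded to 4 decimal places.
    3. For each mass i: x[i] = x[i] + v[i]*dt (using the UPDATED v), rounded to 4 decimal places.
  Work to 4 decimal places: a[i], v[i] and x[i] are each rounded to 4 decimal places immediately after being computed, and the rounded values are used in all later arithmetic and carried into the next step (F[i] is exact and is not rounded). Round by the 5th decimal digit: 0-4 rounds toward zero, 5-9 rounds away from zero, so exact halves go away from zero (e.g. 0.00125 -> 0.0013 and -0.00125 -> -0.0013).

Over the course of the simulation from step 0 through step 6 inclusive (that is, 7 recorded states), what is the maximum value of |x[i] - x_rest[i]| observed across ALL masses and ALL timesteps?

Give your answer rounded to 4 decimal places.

Answer: 1.2519

Derivation:
Step 0: x=[6.0000 12.0000 17.0000] v=[-1.0000 0.0000 0.0000]
Step 1: x=[5.7500 11.9375 17.0625] v=[-1.0000 -0.2500 0.2500]
Step 2: x=[5.5117 11.8086 17.1797] v=[-0.9531 -0.5156 0.4688]
Step 3: x=[5.2920 11.6218 17.3362] v=[-0.8789 -0.7471 0.6260]
Step 4: x=[5.0929 11.3966 17.5106] v=[-0.7965 -0.9010 0.6974]
Step 5: x=[4.9128 11.1595 17.6778] v=[-0.7206 -0.9484 0.6689]
Step 6: x=[4.7481 10.9394 17.8126] v=[-0.6589 -0.8805 0.5393]
Max displacement = 1.2519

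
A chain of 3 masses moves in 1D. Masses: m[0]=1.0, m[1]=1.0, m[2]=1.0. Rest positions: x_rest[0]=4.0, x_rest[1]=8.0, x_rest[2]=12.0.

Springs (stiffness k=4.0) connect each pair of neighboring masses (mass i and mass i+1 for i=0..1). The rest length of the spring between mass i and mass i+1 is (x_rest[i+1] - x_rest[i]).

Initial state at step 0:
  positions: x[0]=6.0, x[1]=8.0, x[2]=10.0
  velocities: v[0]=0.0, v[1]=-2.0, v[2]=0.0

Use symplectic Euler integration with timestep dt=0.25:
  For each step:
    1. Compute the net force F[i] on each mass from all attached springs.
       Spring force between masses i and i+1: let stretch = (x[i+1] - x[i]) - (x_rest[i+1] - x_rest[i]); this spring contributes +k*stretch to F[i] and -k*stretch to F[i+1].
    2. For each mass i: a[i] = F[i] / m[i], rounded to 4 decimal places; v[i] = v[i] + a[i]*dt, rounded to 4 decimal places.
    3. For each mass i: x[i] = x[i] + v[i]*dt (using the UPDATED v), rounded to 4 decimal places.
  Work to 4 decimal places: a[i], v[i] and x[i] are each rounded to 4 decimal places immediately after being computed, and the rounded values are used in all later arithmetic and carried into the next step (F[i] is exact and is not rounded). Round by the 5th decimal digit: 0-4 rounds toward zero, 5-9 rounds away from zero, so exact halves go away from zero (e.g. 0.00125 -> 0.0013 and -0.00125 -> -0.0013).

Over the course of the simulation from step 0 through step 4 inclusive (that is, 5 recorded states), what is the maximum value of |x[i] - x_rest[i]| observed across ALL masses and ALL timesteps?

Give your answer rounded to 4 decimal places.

Step 0: x=[6.0000 8.0000 10.0000] v=[0.0000 -2.0000 0.0000]
Step 1: x=[5.5000 7.5000 10.5000] v=[-2.0000 -2.0000 2.0000]
Step 2: x=[4.5000 7.2500 11.2500] v=[-4.0000 -1.0000 3.0000]
Step 3: x=[3.1875 7.3125 12.0000] v=[-5.2500 0.2500 3.0000]
Step 4: x=[1.9063 7.5156 12.5781] v=[-5.1250 0.8125 2.3125]
Max displacement = 2.0937

Answer: 2.0937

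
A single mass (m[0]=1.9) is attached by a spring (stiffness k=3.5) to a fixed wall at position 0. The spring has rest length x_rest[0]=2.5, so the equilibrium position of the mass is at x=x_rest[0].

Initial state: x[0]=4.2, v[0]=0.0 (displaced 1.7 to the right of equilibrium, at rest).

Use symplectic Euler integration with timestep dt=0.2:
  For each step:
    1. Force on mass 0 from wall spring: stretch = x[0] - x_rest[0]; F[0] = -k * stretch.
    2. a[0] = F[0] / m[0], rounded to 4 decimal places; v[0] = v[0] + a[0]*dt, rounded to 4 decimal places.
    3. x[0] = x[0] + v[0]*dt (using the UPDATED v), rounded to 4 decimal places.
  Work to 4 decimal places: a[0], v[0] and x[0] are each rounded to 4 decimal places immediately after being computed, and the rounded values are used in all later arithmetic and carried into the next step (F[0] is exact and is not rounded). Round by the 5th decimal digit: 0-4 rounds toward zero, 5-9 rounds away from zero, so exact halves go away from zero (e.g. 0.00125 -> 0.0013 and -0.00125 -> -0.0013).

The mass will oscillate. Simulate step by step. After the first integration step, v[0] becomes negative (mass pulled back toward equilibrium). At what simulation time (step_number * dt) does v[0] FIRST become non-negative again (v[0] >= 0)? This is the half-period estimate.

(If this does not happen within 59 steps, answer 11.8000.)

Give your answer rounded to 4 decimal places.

Answer: 2.4000

Derivation:
Step 0: x=[4.2000] v=[0.0000]
Step 1: x=[4.0747] v=[-0.6263]
Step 2: x=[3.8334] v=[-1.2065]
Step 3: x=[3.4938] v=[-1.6978]
Step 4: x=[3.0810] v=[-2.0639]
Step 5: x=[2.6254] v=[-2.2780]
Step 6: x=[2.1606] v=[-2.3242]
Step 7: x=[1.7208] v=[-2.1992]
Step 8: x=[1.3384] v=[-1.9121]
Step 9: x=[1.0416] v=[-1.4841]
Step 10: x=[0.8522] v=[-0.9468]
Step 11: x=[0.7843] v=[-0.3397]
Step 12: x=[0.8428] v=[0.2924]
First v>=0 after going negative at step 12, time=2.4000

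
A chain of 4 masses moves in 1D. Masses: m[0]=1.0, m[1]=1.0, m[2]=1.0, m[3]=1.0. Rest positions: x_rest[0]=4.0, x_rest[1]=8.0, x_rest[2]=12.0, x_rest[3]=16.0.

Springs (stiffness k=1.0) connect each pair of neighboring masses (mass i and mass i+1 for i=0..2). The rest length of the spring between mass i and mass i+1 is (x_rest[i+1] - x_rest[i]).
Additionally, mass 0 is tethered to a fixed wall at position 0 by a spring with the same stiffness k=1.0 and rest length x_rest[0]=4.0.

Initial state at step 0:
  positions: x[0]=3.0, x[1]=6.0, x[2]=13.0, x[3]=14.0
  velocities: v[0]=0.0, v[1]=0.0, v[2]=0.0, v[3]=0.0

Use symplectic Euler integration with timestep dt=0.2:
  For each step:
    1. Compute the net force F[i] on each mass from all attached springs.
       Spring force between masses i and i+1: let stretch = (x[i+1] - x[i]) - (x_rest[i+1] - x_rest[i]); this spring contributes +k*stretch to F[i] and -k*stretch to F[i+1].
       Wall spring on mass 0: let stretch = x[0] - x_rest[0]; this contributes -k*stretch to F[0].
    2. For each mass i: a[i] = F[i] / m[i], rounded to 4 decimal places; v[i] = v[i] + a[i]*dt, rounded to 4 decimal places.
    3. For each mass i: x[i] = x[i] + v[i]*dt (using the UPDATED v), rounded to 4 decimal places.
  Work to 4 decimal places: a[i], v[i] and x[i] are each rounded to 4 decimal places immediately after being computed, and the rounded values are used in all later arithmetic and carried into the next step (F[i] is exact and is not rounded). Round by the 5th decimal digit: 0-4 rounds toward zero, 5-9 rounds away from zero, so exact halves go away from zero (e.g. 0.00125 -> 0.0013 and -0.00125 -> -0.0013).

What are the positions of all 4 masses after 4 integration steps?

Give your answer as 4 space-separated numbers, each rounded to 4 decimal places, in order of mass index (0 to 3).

Answer: 3.0864 7.2864 11.0292 14.9963

Derivation:
Step 0: x=[3.0000 6.0000 13.0000 14.0000] v=[0.0000 0.0000 0.0000 0.0000]
Step 1: x=[3.0000 6.1600 12.7600 14.1200] v=[0.0000 0.8000 -1.2000 0.6000]
Step 2: x=[3.0064 6.4576 12.3104 14.3456] v=[0.0320 1.4880 -2.2480 1.1280]
Step 3: x=[3.0306 6.8513 11.7081 14.6498] v=[0.1210 1.9683 -3.0115 1.5210]
Step 4: x=[3.0864 7.2864 11.0292 14.9963] v=[0.2790 2.1755 -3.3945 1.7327]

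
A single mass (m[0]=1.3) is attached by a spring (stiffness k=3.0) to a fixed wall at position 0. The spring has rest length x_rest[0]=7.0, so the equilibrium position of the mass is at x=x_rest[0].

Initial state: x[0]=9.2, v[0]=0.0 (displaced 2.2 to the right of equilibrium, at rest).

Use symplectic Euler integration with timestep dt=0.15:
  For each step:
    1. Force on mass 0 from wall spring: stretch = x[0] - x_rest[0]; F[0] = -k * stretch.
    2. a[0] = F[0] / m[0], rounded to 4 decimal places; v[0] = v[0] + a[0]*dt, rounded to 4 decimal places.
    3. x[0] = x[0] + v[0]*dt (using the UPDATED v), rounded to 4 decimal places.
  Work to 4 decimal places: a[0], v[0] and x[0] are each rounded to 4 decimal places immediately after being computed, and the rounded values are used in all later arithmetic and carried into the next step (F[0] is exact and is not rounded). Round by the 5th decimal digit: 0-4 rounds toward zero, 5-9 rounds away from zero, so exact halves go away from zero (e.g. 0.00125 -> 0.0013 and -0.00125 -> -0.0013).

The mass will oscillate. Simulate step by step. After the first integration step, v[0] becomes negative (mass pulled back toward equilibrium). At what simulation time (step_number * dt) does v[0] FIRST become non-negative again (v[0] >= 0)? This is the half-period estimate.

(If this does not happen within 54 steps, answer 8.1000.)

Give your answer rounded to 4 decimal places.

Answer: 2.1000

Derivation:
Step 0: x=[9.2000] v=[0.0000]
Step 1: x=[9.0858] v=[-0.7615]
Step 2: x=[8.8633] v=[-1.4835]
Step 3: x=[8.5440] v=[-2.1285]
Step 4: x=[8.1446] v=[-2.6630]
Step 5: x=[7.6857] v=[-3.0592]
Step 6: x=[7.1912] v=[-3.2966]
Step 7: x=[6.6868] v=[-3.3628]
Step 8: x=[6.1986] v=[-3.2544]
Step 9: x=[5.7521] v=[-2.9770]
Step 10: x=[5.3704] v=[-2.5450]
Step 11: x=[5.0733] v=[-1.9809]
Step 12: x=[4.8762] v=[-1.3140]
Step 13: x=[4.7894] v=[-0.5788]
Step 14: x=[4.8174] v=[0.1864]
First v>=0 after going negative at step 14, time=2.1000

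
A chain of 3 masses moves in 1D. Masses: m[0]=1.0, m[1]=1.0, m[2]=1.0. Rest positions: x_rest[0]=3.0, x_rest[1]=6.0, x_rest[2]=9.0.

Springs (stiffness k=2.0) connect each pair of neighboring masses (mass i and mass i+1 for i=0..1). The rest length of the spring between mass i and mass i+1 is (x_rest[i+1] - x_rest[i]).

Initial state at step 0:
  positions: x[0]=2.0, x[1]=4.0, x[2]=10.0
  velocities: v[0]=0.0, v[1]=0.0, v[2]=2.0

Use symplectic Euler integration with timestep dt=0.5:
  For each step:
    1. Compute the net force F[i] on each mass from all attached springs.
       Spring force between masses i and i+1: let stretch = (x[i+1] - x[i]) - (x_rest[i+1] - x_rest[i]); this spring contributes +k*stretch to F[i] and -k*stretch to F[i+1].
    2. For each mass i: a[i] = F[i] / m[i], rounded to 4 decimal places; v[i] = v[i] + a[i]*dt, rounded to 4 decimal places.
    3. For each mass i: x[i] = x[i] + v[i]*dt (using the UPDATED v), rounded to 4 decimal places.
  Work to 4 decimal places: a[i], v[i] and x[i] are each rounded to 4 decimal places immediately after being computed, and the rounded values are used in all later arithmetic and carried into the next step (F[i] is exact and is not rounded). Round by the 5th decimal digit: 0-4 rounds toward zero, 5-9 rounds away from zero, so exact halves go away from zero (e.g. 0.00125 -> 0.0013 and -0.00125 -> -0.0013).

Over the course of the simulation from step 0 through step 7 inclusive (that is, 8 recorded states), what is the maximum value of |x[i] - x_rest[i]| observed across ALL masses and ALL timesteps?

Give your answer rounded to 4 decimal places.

Step 0: x=[2.0000 4.0000 10.0000] v=[0.0000 0.0000 2.0000]
Step 1: x=[1.5000 6.0000 9.5000] v=[-1.0000 4.0000 -1.0000]
Step 2: x=[1.7500 7.5000 8.7500] v=[0.5000 3.0000 -1.5000]
Step 3: x=[3.3750 6.7500 8.8750] v=[3.2500 -1.5000 0.2500]
Step 4: x=[5.1875 5.3750 9.4375] v=[3.6250 -2.7500 1.1250]
Step 5: x=[5.5938 5.9375 9.4688] v=[0.8125 1.1250 0.0625]
Step 6: x=[4.6719 8.0938 9.2344] v=[-1.8438 4.3126 -0.4688]
Step 7: x=[3.9610 9.1095 9.9297] v=[-1.4219 2.0313 1.3906]
Max displacement = 3.1095

Answer: 3.1095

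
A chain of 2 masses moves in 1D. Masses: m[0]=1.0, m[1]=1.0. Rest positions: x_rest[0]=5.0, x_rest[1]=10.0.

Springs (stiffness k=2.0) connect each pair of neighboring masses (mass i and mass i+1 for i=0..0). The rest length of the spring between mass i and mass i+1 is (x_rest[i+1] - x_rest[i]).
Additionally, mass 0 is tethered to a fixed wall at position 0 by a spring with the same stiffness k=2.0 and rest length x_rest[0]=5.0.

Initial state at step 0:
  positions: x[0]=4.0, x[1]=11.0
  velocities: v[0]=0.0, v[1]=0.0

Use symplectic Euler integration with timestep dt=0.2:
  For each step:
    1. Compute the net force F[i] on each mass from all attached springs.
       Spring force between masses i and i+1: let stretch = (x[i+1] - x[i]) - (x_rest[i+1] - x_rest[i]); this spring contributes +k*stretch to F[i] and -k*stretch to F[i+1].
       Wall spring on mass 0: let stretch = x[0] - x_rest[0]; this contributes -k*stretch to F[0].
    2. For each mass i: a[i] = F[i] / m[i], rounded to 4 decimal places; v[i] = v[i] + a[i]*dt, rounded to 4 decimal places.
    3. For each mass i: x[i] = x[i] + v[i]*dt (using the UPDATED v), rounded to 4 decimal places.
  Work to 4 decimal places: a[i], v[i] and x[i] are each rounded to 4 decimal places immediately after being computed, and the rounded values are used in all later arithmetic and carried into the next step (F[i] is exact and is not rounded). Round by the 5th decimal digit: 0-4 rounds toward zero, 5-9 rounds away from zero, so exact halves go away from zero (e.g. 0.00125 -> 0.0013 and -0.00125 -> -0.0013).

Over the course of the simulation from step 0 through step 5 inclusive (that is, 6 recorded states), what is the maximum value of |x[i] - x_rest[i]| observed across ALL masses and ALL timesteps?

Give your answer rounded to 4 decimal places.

Answer: 1.0893

Derivation:
Step 0: x=[4.0000 11.0000] v=[0.0000 0.0000]
Step 1: x=[4.2400 10.8400] v=[1.2000 -0.8000]
Step 2: x=[4.6688 10.5520] v=[2.1440 -1.4400]
Step 3: x=[5.1948 10.1933] v=[2.6298 -1.7933]
Step 4: x=[5.7051 9.8348] v=[2.5513 -1.7927]
Step 5: x=[6.0893 9.5459] v=[1.9211 -1.4446]
Max displacement = 1.0893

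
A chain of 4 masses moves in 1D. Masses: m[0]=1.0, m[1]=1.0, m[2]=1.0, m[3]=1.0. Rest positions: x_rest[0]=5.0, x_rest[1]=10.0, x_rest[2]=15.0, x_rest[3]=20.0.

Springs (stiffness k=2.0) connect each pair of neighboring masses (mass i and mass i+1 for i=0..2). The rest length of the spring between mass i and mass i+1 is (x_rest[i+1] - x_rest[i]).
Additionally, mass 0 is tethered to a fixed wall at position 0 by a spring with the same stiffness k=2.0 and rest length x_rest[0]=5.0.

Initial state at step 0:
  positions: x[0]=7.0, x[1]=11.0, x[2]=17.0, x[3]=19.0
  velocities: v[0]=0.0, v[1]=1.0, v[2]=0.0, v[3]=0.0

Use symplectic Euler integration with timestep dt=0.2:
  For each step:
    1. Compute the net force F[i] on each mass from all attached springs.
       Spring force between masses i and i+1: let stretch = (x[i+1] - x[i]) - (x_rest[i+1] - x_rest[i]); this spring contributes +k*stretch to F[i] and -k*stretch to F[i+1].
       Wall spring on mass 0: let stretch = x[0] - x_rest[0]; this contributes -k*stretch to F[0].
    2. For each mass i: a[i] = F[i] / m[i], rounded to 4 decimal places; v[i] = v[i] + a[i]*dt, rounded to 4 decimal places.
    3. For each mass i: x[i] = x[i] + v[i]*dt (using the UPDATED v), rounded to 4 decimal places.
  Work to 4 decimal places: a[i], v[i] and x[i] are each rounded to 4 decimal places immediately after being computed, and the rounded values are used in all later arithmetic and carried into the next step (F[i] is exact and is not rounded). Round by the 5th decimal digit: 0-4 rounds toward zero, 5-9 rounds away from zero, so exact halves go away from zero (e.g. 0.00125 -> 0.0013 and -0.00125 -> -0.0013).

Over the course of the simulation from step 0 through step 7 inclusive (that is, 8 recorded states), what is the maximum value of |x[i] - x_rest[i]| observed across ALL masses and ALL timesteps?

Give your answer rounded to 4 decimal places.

Answer: 2.2157

Derivation:
Step 0: x=[7.0000 11.0000 17.0000 19.0000] v=[0.0000 1.0000 0.0000 0.0000]
Step 1: x=[6.7600 11.3600 16.6800 19.2400] v=[-1.2000 1.8000 -1.6000 1.2000]
Step 2: x=[6.3472 11.7776 16.1392 19.6752] v=[-2.0640 2.0880 -2.7040 2.1760]
Step 3: x=[5.8611 12.1097 15.5324 20.2275] v=[-2.4307 1.6605 -3.0342 2.7616]
Step 4: x=[5.4060 12.2157 15.0274 20.8042] v=[-2.2757 0.5301 -2.5252 2.8836]
Step 5: x=[5.0632 12.0019 14.7596 21.3188] v=[-1.7142 -1.0691 -1.3392 2.5729]
Step 6: x=[4.8704 11.4536 14.7959 21.7086] v=[-0.9640 -2.7415 0.1814 1.9492]
Step 7: x=[4.8146 10.6460 15.1178 21.9454] v=[-0.2789 -4.0379 1.6096 1.1841]
Max displacement = 2.2157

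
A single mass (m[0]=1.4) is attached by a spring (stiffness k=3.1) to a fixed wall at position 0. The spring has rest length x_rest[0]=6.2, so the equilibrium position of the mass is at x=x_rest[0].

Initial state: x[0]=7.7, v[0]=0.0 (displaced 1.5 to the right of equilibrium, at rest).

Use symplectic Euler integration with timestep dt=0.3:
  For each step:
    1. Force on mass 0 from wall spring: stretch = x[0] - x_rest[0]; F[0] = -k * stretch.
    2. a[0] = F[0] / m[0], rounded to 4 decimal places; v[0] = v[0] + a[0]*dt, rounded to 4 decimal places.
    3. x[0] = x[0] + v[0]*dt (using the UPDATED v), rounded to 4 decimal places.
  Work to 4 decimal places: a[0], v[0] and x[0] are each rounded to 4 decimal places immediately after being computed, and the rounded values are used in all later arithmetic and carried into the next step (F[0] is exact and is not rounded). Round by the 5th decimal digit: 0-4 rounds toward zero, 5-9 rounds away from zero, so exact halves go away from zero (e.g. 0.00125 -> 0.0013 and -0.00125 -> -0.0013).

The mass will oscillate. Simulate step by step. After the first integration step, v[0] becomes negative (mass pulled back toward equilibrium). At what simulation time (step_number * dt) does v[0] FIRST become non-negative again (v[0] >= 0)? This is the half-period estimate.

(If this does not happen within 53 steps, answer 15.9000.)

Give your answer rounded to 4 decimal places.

Step 0: x=[7.7000] v=[0.0000]
Step 1: x=[7.4011] v=[-0.9964]
Step 2: x=[6.8628] v=[-1.7943]
Step 3: x=[6.1924] v=[-2.2346]
Step 4: x=[5.5235] v=[-2.2296]
Step 5: x=[4.9894] v=[-1.7802]
Step 6: x=[4.6966] v=[-0.9760]
Step 7: x=[4.7034] v=[0.0227]
First v>=0 after going negative at step 7, time=2.1000

Answer: 2.1000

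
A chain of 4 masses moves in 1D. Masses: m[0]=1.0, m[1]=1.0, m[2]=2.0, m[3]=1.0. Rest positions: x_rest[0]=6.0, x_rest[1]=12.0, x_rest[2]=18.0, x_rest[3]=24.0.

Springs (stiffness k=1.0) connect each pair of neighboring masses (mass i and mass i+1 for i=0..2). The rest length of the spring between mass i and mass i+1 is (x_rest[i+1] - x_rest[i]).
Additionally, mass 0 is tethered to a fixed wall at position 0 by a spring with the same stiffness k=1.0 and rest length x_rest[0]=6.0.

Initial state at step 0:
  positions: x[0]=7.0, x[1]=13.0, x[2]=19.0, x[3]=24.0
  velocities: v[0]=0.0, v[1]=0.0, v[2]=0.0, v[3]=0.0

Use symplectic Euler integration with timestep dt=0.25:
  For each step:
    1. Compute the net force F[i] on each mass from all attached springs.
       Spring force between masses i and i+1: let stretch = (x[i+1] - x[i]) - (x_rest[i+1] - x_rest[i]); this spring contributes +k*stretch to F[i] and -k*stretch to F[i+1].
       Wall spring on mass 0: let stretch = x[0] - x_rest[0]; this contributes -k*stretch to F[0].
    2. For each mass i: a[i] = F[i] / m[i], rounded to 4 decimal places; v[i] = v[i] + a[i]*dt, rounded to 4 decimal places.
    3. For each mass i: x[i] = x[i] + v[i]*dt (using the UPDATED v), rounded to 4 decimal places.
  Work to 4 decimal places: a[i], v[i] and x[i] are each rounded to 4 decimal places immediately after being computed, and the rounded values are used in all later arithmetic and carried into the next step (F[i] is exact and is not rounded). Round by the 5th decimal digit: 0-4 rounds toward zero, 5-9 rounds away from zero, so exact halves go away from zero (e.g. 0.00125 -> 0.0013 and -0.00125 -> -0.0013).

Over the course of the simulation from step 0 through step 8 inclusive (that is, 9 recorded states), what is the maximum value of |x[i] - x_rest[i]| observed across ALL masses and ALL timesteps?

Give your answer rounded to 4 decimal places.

Answer: 1.2670

Derivation:
Step 0: x=[7.0000 13.0000 19.0000 24.0000] v=[0.0000 0.0000 0.0000 0.0000]
Step 1: x=[6.9375 13.0000 18.9688 24.0625] v=[-0.2500 0.0000 -0.1250 0.2500]
Step 2: x=[6.8203 12.9942 18.9102 24.1817] v=[-0.4688 -0.0234 -0.2344 0.4766]
Step 3: x=[6.6627 12.9722 18.8315 24.3464] v=[-0.6304 -0.0879 -0.3150 0.6587]
Step 4: x=[6.4830 12.9221 18.7420 24.5414] v=[-0.7187 -0.2005 -0.3581 0.7800]
Step 5: x=[6.3006 12.8333 18.6518 24.7490] v=[-0.7297 -0.3553 -0.3607 0.8302]
Step 6: x=[6.1327 12.6998 18.5703 24.9505] v=[-0.6717 -0.5339 -0.3259 0.8059]
Step 7: x=[5.9919 12.5228 18.5048 25.1282] v=[-0.5631 -0.7081 -0.2622 0.7109]
Step 8: x=[5.8848 12.3115 18.4593 25.2670] v=[-0.4284 -0.8453 -0.1820 0.5551]
Max displacement = 1.2670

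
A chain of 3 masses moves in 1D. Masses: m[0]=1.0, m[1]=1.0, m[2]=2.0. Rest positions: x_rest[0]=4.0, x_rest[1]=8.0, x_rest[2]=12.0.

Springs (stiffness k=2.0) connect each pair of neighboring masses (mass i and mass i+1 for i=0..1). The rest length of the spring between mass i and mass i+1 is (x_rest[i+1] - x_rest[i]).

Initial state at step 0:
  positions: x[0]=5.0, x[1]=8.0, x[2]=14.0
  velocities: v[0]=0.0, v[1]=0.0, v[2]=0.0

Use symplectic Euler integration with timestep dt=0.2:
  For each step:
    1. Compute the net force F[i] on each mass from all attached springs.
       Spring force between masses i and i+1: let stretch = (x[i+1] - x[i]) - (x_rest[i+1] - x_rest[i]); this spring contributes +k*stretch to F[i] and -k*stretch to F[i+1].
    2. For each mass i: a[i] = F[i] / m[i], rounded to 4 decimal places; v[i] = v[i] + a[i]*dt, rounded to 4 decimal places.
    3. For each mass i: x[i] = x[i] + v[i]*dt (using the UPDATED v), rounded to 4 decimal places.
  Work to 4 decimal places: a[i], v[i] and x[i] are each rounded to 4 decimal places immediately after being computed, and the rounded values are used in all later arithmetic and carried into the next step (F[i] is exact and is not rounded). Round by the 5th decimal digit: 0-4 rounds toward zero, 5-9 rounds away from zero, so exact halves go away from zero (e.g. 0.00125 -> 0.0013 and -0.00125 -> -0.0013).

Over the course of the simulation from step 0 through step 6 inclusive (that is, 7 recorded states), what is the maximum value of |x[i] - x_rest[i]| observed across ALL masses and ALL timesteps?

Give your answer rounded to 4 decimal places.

Step 0: x=[5.0000 8.0000 14.0000] v=[0.0000 0.0000 0.0000]
Step 1: x=[4.9200 8.2400 13.9200] v=[-0.4000 1.2000 -0.4000]
Step 2: x=[4.7856 8.6688 13.7728] v=[-0.6720 2.1440 -0.7360]
Step 3: x=[4.6419 9.1953 13.5814] v=[-0.7187 2.6323 -0.9568]
Step 4: x=[4.5424 9.7084 13.3746] v=[-0.4973 2.5654 -1.0340]
Step 5: x=[4.5362 10.1015 13.1812] v=[-0.0309 1.9655 -0.9672]
Step 6: x=[4.6552 10.2958 13.0246] v=[0.5952 0.9713 -0.7831]
Max displacement = 2.2958

Answer: 2.2958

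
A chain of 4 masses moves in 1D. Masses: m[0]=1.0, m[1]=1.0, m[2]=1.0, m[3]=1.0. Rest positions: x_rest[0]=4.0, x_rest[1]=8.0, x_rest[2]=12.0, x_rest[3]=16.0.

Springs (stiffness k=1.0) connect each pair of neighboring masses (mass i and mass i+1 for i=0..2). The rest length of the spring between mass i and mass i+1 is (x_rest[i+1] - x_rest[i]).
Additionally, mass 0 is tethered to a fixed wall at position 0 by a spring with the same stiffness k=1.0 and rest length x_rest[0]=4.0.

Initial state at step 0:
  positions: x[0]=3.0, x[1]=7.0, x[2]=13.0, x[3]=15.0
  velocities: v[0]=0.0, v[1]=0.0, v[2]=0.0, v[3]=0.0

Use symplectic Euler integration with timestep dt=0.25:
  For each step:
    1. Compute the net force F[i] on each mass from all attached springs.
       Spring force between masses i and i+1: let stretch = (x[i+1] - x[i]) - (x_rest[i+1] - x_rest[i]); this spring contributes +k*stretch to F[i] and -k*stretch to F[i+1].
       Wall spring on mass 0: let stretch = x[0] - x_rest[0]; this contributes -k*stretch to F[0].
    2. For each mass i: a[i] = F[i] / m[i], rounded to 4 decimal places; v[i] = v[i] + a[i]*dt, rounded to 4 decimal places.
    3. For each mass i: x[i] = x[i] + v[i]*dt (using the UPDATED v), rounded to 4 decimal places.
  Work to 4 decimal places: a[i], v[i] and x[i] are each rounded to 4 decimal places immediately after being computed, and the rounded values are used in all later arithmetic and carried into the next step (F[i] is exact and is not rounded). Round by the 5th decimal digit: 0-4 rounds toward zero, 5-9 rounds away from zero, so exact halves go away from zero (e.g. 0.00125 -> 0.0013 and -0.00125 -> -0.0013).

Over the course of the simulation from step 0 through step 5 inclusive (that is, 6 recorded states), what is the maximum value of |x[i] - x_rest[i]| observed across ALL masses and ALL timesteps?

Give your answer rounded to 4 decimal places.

Answer: 1.3464

Derivation:
Step 0: x=[3.0000 7.0000 13.0000 15.0000] v=[0.0000 0.0000 0.0000 0.0000]
Step 1: x=[3.0625 7.1250 12.7500 15.1250] v=[0.2500 0.5000 -1.0000 0.5000]
Step 2: x=[3.1875 7.3477 12.2969 15.3516] v=[0.5000 0.8906 -1.8125 0.9063]
Step 3: x=[3.3733 7.6197 11.7254 15.6373] v=[0.7432 1.0879 -2.2861 1.1426]
Step 4: x=[3.6137 7.8829 11.1418 15.9285] v=[0.9615 1.0527 -2.3346 1.1646]
Step 5: x=[3.8951 8.0829 10.6536 16.1705] v=[1.1254 0.8001 -1.9527 0.9679]
Max displacement = 1.3464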